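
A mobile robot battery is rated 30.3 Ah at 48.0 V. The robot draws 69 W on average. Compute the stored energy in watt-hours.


E = capacity * V = 30.3*48.0 = 1454.4000

1454.4000 Wh


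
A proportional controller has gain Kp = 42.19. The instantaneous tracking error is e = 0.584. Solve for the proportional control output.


u_P = Kp * e = 42.19 * 0.584 = 24.6390

24.6390


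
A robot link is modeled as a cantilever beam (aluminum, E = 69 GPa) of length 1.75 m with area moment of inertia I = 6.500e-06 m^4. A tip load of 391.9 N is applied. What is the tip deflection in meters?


delta = F*L^3/(3*E*I) = 391.9*1.75^3/(3*6.900e+10*6.500e-06)
      = 2100.3390625/1345500 = 0.0016

0.0016 m


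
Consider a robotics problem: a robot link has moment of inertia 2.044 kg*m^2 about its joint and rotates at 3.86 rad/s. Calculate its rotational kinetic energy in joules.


KE = (1/2)*I*omega^2 = 0.5*2.044*3.86^2 = 15.2274

15.2274 J


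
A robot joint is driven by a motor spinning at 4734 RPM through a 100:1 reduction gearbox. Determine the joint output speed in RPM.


omega_joint = omega_motor / N = 4734 / 100 = 47.3400

47.3400 RPM


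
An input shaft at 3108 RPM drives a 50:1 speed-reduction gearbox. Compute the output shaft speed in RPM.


omega_out = omega_in / N = 3108 / 50 = 62.1600

62.1600 RPM


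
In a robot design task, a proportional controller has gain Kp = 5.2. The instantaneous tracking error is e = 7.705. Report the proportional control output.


u_P = Kp * e = 5.2 * 7.705 = 40.0660

40.0660


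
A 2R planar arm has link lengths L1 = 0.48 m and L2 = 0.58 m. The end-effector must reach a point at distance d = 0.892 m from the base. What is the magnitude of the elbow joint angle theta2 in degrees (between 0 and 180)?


cos(th2) = (d^2 - L1^2 - L2^2)/(2*L1*L2) = (0.892^2 - 0.48^2 - 0.58^2)/(2*0.48*0.58) = 0.41103448
th2 = acos(0.41103448) = 65.7302 deg

65.7302 degrees


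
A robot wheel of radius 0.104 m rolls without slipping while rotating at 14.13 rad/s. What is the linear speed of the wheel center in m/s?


v = omega * r = 14.13 * 0.104 = 1.4695

1.4695 m/s


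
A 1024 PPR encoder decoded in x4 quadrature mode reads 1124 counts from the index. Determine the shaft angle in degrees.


angle = counts * 360 / (PPR*4) = 1124 * 360 / 4096 = 98.7891

98.7891 degrees


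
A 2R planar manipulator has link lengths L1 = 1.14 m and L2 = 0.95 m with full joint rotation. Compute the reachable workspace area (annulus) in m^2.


r_max = L1 + L2 = 2.0900, r_min = |L1 - L2| = 0.1900
A = pi*(r_max^2 - r_min^2) = pi*(4.3681 - 0.0361) = 13.6094

13.6094 m^2


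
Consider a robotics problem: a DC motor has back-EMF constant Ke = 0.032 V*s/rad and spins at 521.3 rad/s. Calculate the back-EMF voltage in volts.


V_emf = Ke * omega = 0.032*521.3 = 16.6816

16.6816 V


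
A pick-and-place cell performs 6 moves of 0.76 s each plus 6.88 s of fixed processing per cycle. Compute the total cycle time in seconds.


T = 6*0.76 + 6.88 = 11.4400

11.4400 s


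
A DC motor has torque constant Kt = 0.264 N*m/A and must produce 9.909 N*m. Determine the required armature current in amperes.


I = tau / Kt = 9.909/0.264 = 37.5341

37.5341 A


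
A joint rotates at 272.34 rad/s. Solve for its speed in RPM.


RPM = 272.34 * 60/(2*pi) = 2600.6554

2600.6554 RPM


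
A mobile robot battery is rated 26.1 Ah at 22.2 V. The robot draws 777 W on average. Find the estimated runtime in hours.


E = 26.1*22.2 = 579.4200 Wh
t = E/P = 579.4200/777 = 0.7457

0.7457 hours


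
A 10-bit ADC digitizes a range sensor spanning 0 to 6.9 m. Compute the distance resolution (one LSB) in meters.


res = range / 2^n = 6.9/2^10 = 6.9/1024 = 0.0067

0.0067 m


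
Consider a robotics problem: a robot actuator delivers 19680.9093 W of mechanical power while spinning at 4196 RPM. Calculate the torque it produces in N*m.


omega = 4196 * 2*pi/60 = 439.404092 rad/s
tau = P / omega = 19680.9093 / 439.404092 = 44.7900

44.7900 N*m


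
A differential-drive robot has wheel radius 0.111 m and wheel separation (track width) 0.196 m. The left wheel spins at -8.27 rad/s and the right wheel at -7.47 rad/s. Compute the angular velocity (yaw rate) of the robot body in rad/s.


omega = r*(wR - wL)/L = 0.111*(-7.47 - (-8.27))/0.196 = 0.4531

0.4531 rad/s


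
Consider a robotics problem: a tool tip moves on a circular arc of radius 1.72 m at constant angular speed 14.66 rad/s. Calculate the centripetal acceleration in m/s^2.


a_c = omega^2 * r = 14.66^2 * 1.72 = 369.6548

369.6548 m/s^2


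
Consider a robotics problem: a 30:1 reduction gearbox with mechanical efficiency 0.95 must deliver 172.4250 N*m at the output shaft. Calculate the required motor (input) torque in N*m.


tau_in = tau_out / (N * eta) = 172.4250 / (30 * 0.95) = 6.0500

6.0500 N*m


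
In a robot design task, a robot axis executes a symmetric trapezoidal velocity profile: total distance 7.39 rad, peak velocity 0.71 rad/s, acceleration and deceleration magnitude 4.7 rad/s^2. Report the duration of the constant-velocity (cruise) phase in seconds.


t_acc = v/a = 0.151064 s, d_acc = v^2/(2a) = 0.053628 rad each
d_cruise = 7.39 - 2*0.053628 = 7.282744 rad
t_cruise = d_cruise/v = 7.282744/0.71 = 10.2574

10.2574 s


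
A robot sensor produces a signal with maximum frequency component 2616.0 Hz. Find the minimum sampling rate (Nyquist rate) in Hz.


f_s,min = 2*f_max = 2*2616.0 = 5232.0000

5232.0000 Hz


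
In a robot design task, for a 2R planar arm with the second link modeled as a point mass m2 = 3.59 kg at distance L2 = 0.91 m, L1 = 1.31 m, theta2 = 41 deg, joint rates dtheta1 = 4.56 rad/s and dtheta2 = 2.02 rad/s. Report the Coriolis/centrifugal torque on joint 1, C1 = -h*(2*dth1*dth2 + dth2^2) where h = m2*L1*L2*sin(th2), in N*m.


h = m2*L1*L2*sin(th2) = 3.59*1.31*0.91*sin(41 deg) = 2.807696
C1 = -h*(2*4.56*2.02 + 2.02^2) = -2.807696*22.5028 = -63.1810

-63.1810 N*m


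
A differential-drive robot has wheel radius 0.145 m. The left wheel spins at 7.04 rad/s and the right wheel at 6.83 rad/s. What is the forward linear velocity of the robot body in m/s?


v = r*(wR + wL)/2 = 0.145*(6.83 + 7.04)/2 = 1.0056

1.0056 m/s


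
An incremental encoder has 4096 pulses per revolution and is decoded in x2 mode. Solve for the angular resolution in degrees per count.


resolution = 360 / (PPR * 2) = 360 / 8192 = 0.0439

0.0439 degrees


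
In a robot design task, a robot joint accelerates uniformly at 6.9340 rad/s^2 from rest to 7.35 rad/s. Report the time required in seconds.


t = delta_omega / alpha = 7.35 / 6.9340 = 1.0600

1.0600 s


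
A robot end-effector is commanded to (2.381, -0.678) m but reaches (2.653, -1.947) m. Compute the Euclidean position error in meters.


dx = 2.653 - (2.381) = 0.2720, dy = -1.947 - (-0.678) = -1.2690
err = sqrt(0.073984 + 1.610361) = 1.2978

1.2978 m


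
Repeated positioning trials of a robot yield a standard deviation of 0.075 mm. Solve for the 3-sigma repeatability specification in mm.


repeatability = 3*sigma = 3*0.075 = 0.2250

0.2250 mm


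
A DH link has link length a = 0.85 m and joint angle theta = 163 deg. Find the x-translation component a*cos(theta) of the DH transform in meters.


a*cos(theta) = 0.85*cos(163 deg) = -0.8129

-0.8129 m


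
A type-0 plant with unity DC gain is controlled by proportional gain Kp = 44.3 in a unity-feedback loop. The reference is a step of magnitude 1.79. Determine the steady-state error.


e_ss = R/(1 + Kp) = 1.79/(1 + 44.3) = 1.79/45.3000 = 0.0395

0.0395


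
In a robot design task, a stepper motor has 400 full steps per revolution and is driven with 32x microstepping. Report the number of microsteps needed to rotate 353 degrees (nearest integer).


step_size = 360/(400*32) = 360/12800 = 0.028125 deg
n = 353/(360/12800) = 353*12800/360 = 12551.1111 -> 12551

12551 steps


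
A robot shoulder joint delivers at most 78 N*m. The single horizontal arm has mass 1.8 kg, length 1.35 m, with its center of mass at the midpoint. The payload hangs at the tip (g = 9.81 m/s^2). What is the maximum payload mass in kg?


tau_arm = m_arm*g*(L/2) = 1.8*9.81*1.35/2 = 11.9192 N*m
tau_payload = tau_max - tau_arm = 78 - 11.9192 = 66.0808
m_payload = tau_payload / (g*L) = 66.0808 / (9.81*1.35) = 4.9897

4.9897 kg


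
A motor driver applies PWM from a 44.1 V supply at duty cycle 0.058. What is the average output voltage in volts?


V_avg = V_supply * D = 44.1*0.058 = 2.5578

2.5578 V


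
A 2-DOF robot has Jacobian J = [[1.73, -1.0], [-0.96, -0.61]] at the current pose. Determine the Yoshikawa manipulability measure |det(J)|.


det(J) = 1.73*-0.61 - (-1.0)*(-0.96) = -2.0153
|det(J)| = 2.0153

2.0153


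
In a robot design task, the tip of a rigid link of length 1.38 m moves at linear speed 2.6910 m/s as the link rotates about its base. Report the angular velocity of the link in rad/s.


omega = v / L = 2.6910 / 1.38 = 1.9500

1.9500 rad/s


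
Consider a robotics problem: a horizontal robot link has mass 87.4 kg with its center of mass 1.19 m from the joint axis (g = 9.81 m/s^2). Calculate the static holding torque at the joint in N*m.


tau = m*g*L = 87.4 * 9.81 * 1.19 = 1020.2989

1020.2989 N*m


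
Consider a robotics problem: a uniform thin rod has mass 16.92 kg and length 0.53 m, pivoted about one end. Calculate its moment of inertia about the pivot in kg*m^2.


I = (1/3)*m*L^2 = (1/3)*16.92*0.53^2 = 1.5843

1.5843 kg*m^2


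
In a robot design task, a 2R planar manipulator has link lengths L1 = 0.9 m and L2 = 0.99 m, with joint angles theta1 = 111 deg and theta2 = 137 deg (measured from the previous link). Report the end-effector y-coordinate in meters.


y = L1*sin(th1) + L2*sin(th1+th2) = 0.9*sin(111 deg) + 0.99*sin(248 deg) = -0.0777

-0.0777 m


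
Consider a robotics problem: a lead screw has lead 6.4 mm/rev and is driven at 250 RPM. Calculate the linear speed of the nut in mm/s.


v = lead * (RPM/60) = 6.4*250/60 = 26.6667

26.6667 mm/s


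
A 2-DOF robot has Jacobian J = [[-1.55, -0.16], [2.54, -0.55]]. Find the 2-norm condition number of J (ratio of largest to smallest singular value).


JJ^T eigenvalues: trace(JJ^T) = 9.1822, det(JJ^T) = det(J)^2 = 1.58482921
s_max^2 = (9.1822 + sqrt(77.97348000))/2 = 9.00622967
s_min^2 = (9.1822 - sqrt(77.97348000))/2 = 0.17597033
kappa = s_max/s_min = sqrt(9.00622967/0.17597033) = 7.1540

7.1540


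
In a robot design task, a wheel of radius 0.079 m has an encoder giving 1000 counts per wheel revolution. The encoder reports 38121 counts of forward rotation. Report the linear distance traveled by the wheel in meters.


revs = 38121/1000 = 38.121000
d = revs * 2*pi*r = 38.121000 * 2*pi*0.079 = 18.9222

18.9222 m


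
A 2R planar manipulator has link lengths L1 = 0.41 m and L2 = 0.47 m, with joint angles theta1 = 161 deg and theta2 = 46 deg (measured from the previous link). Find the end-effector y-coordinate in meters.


y = L1*sin(th1) + L2*sin(th1+th2) = 0.41*sin(161 deg) + 0.47*sin(207 deg) = -0.0799

-0.0799 m


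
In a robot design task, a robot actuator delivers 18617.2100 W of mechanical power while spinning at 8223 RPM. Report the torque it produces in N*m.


omega = 8223 * 2*pi/60 = 861.110546 rad/s
tau = P / omega = 18617.2100 / 861.110546 = 21.6200

21.6200 N*m


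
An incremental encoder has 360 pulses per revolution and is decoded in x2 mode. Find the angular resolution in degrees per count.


resolution = 360 / (PPR * 2) = 360 / 720 = 0.5000

0.5000 degrees


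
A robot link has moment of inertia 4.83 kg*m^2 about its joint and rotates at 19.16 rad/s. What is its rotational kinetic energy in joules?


KE = (1/2)*I*omega^2 = 0.5*4.83*19.16^2 = 886.5600

886.5600 J


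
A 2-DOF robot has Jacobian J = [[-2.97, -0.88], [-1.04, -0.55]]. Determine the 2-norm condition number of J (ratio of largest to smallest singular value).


JJ^T eigenvalues: trace(JJ^T) = 10.9794, det(JJ^T) = det(J)^2 = 0.51595489
s_max^2 = (10.9794 + sqrt(118.48340480))/2 = 10.93220413
s_min^2 = (10.9794 - sqrt(118.48340480))/2 = 0.04719587
kappa = s_max/s_min = sqrt(10.93220413/0.04719587) = 15.2196

15.2196


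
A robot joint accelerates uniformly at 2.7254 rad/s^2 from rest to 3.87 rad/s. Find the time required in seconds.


t = delta_omega / alpha = 3.87 / 2.7254 = 1.4200

1.4200 s


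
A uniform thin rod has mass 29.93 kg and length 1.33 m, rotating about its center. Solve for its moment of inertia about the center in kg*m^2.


I = (1/12)*m*L^2 = (1/12)*29.93*1.33^2 = 4.4119

4.4119 kg*m^2


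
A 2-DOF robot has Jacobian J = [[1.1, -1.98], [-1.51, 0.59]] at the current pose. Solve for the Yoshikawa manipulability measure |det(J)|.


det(J) = 1.1*0.59 - (-1.98)*(-1.51) = -2.3408
|det(J)| = 2.3408

2.3408


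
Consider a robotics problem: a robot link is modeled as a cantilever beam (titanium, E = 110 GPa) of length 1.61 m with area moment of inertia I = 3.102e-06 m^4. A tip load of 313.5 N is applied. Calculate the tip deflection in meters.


delta = F*L^3/(3*E*I) = 313.5*1.61^3/(3*1.100e+11*3.102e-06)
      = 1308.3235935/1023660 = 0.0013

0.0013 m


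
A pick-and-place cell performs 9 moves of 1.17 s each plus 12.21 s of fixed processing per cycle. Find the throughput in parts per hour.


T_cycle = 9*1.17 + 12.21 = 22.7400 s
rate = 3600/T = 158.3113

158.3113 parts/hour


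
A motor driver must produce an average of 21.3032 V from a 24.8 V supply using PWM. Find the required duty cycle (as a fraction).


D = V_avg/V_supply = 21.3032/24.8 = 0.8590

0.8590


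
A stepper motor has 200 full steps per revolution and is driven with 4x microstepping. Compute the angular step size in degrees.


step = 360/(200*4) = 360/800 = 0.4500

0.4500 degrees


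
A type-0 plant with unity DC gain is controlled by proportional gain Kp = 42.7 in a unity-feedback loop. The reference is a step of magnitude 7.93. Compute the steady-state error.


e_ss = R/(1 + Kp) = 7.93/(1 + 42.7) = 7.93/43.7000 = 0.1815

0.1815


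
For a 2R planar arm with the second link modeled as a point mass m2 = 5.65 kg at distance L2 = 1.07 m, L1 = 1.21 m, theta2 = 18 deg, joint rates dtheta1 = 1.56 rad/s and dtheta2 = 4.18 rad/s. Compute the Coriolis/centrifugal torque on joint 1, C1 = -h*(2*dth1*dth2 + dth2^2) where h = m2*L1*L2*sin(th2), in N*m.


h = m2*L1*L2*sin(th2) = 5.65*1.21*1.07*sin(18 deg) = 2.260476
C1 = -h*(2*1.56*4.18 + 4.18^2) = -2.260476*30.5140 = -68.9762

-68.9762 N*m


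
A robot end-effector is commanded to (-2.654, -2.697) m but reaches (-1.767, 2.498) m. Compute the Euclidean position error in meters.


dx = -1.767 - (-2.654) = 0.8870, dy = 2.498 - (-2.697) = 5.1950
err = sqrt(0.786769 + 26.988025) = 5.2702

5.2702 m


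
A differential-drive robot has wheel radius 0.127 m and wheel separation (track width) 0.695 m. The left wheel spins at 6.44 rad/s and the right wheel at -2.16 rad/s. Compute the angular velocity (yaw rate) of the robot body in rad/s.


omega = r*(wR - wL)/L = 0.127*(-2.16 - (6.44))/0.695 = -1.5715

-1.5715 rad/s


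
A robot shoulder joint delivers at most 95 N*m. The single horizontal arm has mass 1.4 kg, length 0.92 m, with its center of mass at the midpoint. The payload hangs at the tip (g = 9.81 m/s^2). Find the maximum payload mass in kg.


tau_arm = m_arm*g*(L/2) = 1.4*9.81*0.92/2 = 6.3176 N*m
tau_payload = tau_max - tau_arm = 95 - 6.3176 = 88.6824
m_payload = tau_payload / (g*L) = 88.6824 / (9.81*0.92) = 9.8261

9.8261 kg


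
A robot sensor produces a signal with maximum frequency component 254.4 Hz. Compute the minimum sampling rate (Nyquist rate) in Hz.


f_s,min = 2*f_max = 2*254.4 = 508.8000

508.8000 Hz


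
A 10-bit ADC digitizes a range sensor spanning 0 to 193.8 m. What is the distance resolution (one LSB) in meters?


res = range / 2^n = 193.8/2^10 = 193.8/1024 = 0.1893

0.1893 m


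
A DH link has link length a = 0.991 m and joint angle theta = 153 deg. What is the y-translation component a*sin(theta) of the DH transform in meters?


a*sin(theta) = 0.991*sin(153 deg) = 0.4499

0.4499 m


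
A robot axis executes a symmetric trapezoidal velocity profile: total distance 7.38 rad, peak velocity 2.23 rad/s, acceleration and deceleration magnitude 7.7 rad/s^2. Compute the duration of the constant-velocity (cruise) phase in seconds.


t_acc = v/a = 0.289610 s, d_acc = v^2/(2a) = 0.322916 rad each
d_cruise = 7.38 - 2*0.322916 = 6.734168 rad
t_cruise = d_cruise/v = 6.734168/2.23 = 3.0198

3.0198 s


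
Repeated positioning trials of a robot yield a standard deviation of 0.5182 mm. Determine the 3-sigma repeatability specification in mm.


repeatability = 3*sigma = 3*0.5182 = 1.5546

1.5546 mm


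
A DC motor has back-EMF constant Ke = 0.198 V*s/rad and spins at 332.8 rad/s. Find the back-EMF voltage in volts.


V_emf = Ke * omega = 0.198*332.8 = 65.8944

65.8944 V


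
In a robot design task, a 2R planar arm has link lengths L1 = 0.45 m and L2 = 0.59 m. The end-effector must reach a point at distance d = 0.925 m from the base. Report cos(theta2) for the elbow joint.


cos(th2) = (d^2 - L1^2 - L2^2)/(2*L1*L2) = (0.925^2 - 0.45^2 - 0.59^2)/(2*0.45*0.59) = 0.5744

0.5744


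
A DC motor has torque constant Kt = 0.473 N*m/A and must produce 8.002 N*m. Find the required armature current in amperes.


I = tau / Kt = 8.002/0.473 = 16.9175

16.9175 A


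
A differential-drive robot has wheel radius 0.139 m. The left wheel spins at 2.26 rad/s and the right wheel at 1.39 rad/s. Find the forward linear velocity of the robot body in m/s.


v = r*(wR + wL)/2 = 0.139*(1.39 + 2.26)/2 = 0.2537

0.2537 m/s


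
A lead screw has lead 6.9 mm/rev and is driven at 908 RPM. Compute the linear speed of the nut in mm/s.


v = lead * (RPM/60) = 6.9*908/60 = 104.4200

104.4200 mm/s


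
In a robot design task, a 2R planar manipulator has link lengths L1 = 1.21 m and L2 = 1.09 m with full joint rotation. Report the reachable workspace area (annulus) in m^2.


r_max = L1 + L2 = 2.3000, r_min = |L1 - L2| = 0.1200
A = pi*(r_max^2 - r_min^2) = pi*(5.2900 - 0.0144) = 16.5738

16.5738 m^2


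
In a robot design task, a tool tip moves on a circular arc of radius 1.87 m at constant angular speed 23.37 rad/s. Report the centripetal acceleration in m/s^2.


a_c = omega^2 * r = 23.37^2 * 1.87 = 1021.3134

1021.3134 m/s^2


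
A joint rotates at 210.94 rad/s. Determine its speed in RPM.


RPM = 210.94 * 60/(2*pi) = 2014.3286

2014.3286 RPM


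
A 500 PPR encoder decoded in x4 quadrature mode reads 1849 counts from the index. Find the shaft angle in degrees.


angle = counts * 360 / (PPR*4) = 1849 * 360 / 2000 = 332.8200

332.8200 degrees


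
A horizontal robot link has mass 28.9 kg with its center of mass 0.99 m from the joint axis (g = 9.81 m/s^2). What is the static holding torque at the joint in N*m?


tau = m*g*L = 28.9 * 9.81 * 0.99 = 280.6739

280.6739 N*m


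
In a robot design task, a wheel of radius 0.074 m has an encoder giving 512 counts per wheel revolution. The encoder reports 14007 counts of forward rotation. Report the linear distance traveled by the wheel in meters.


revs = 14007/512 = 27.357422
d = revs * 2*pi*r = 27.357422 * 2*pi*0.074 = 12.7200

12.7200 m


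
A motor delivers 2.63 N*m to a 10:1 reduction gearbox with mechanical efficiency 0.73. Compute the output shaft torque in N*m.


tau_out = tau_in * N * eta = 2.63 * 10 * 0.73 = 19.1990

19.1990 N*m


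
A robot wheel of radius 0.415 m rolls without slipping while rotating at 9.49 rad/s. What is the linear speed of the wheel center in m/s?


v = omega * r = 9.49 * 0.415 = 3.9383

3.9383 m/s


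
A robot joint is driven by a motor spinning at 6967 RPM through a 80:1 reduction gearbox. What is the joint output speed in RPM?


omega_joint = omega_motor / N = 6967 / 80 = 87.0875

87.0875 RPM


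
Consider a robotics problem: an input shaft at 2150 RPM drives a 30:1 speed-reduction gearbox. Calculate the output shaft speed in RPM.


omega_out = omega_in / N = 2150 / 30 = 71.6667

71.6667 RPM


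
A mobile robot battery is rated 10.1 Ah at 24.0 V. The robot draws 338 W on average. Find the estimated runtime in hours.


E = 10.1*24.0 = 242.4000 Wh
t = E/P = 242.4000/338 = 0.7172

0.7172 hours


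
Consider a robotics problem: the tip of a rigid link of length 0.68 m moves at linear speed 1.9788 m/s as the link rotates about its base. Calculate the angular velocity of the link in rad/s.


omega = v / L = 1.9788 / 0.68 = 2.9100

2.9100 rad/s


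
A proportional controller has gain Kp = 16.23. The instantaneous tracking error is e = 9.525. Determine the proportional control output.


u_P = Kp * e = 16.23 * 9.525 = 154.5908

154.5908


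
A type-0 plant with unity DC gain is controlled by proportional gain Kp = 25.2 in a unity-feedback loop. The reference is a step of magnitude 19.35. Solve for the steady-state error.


e_ss = R/(1 + Kp) = 19.35/(1 + 25.2) = 19.35/26.2000 = 0.7385

0.7385


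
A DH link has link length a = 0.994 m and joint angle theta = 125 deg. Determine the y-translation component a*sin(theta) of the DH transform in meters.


a*sin(theta) = 0.994*sin(125 deg) = 0.8142

0.8142 m


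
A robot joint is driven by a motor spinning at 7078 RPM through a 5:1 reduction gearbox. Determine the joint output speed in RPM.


omega_joint = omega_motor / N = 7078 / 5 = 1415.6000

1415.6000 RPM


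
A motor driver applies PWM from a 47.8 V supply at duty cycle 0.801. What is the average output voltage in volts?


V_avg = V_supply * D = 47.8*0.801 = 38.2878

38.2878 V


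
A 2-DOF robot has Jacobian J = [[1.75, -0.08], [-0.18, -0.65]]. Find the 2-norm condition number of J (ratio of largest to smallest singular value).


JJ^T eigenvalues: trace(JJ^T) = 3.5238, det(JJ^T) = det(J)^2 = 1.32687361
s_max^2 = (3.5238 + sqrt(7.10967200))/2 = 3.09509841
s_min^2 = (3.5238 - sqrt(7.10967200))/2 = 0.42870159
kappa = s_max/s_min = sqrt(3.09509841/0.42870159) = 2.6870

2.6870


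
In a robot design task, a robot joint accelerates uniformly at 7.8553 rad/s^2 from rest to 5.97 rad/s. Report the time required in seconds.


t = delta_omega / alpha = 5.97 / 7.8553 = 0.7600

0.7600 s


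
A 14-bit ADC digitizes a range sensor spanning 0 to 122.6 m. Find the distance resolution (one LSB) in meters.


res = range / 2^n = 122.6/2^14 = 122.6/16384 = 0.0075

0.0075 m


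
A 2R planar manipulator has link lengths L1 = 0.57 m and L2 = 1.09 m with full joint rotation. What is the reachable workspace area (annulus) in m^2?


r_max = L1 + L2 = 1.6600, r_min = |L1 - L2| = 0.5200
A = pi*(r_max^2 - r_min^2) = pi*(2.7556 - 0.2704) = 7.8075

7.8075 m^2


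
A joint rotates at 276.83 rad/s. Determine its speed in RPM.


RPM = 276.83 * 60/(2*pi) = 2643.5318

2643.5318 RPM


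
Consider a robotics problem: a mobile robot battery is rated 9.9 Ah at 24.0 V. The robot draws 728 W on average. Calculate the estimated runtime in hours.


E = 9.9*24.0 = 237.6000 Wh
t = E/P = 237.6000/728 = 0.3264

0.3264 hours


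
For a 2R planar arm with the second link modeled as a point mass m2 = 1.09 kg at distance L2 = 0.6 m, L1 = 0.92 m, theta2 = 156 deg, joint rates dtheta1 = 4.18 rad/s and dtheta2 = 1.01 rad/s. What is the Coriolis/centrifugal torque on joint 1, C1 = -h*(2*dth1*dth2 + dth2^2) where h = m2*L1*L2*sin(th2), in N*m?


h = m2*L1*L2*sin(th2) = 1.09*0.92*0.6*sin(156 deg) = 0.244725
C1 = -h*(2*4.18*1.01 + 1.01^2) = -0.244725*9.4637 = -2.3160

-2.3160 N*m


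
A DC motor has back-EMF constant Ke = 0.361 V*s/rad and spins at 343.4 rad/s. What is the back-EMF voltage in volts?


V_emf = Ke * omega = 0.361*343.4 = 123.9674

123.9674 V


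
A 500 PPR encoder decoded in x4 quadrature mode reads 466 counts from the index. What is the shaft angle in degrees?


angle = counts * 360 / (PPR*4) = 466 * 360 / 2000 = 83.8800

83.8800 degrees


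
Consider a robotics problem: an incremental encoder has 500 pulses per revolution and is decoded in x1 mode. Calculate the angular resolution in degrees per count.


resolution = 360 / (PPR * 1) = 360 / 500 = 0.7200

0.7200 degrees


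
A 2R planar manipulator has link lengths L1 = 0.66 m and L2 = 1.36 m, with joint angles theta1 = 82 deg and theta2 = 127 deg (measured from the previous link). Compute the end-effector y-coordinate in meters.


y = L1*sin(th1) + L2*sin(th1+th2) = 0.66*sin(82 deg) + 1.36*sin(209 deg) = -0.0058

-0.0058 m


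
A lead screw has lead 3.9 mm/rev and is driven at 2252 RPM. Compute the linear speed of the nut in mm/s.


v = lead * (RPM/60) = 3.9*2252/60 = 146.3800

146.3800 mm/s


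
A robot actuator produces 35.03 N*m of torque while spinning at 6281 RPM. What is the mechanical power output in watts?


omega = 6281 * 2*pi/60 = 657.744782 rad/s
P = tau * omega = 35.03 * 657.744782 = 23040.7997

23040.7997 W


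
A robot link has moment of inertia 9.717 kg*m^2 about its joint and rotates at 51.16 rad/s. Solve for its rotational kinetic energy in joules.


KE = (1/2)*I*omega^2 = 0.5*9.717*51.16^2 = 12716.3736

12716.3736 J


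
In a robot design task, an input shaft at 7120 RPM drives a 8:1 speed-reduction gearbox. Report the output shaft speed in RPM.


omega_out = omega_in / N = 7120 / 8 = 890.0000

890.0000 RPM


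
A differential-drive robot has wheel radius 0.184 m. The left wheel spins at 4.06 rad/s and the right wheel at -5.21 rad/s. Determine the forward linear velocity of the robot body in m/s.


v = r*(wR + wL)/2 = 0.184*(-5.21 + 4.06)/2 = -0.1058

-0.1058 m/s


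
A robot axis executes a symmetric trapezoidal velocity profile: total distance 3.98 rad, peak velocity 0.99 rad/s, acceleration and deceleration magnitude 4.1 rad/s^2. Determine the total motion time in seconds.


t_acc = v/a = 0.99/4.1 = 0.241463 s
d_acc = v^2/(2a) = 0.119524 rad (each ramp)
d_cruise = 3.98 - 2*0.119524 = 3.740952 rad
t_cruise = 3.740952/0.99 = 3.778739 s
t_total = 2*0.241463 + 3.778739 = 4.2617

4.2617 s


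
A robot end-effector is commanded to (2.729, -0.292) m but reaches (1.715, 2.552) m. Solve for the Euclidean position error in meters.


dx = 1.715 - (2.729) = -1.0140, dy = 2.552 - (-0.292) = 2.8440
err = sqrt(1.028196 + 8.088336) = 3.0194

3.0194 m


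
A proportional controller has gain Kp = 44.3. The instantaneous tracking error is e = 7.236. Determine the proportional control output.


u_P = Kp * e = 44.3 * 7.236 = 320.5548

320.5548


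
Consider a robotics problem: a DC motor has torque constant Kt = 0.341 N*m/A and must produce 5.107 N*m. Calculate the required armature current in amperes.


I = tau / Kt = 5.107/0.341 = 14.9765

14.9765 A


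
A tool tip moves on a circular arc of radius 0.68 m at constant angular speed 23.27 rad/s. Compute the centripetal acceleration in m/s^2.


a_c = omega^2 * r = 23.27^2 * 0.68 = 368.2152

368.2152 m/s^2


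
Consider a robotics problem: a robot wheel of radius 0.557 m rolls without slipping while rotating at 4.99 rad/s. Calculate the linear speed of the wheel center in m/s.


v = omega * r = 4.99 * 0.557 = 2.7794

2.7794 m/s


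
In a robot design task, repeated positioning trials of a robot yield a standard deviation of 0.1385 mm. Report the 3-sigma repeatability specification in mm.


repeatability = 3*sigma = 3*0.1385 = 0.4155

0.4155 mm


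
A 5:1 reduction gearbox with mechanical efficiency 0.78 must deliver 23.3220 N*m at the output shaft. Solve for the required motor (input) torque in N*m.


tau_in = tau_out / (N * eta) = 23.3220 / (5 * 0.78) = 5.9800

5.9800 N*m


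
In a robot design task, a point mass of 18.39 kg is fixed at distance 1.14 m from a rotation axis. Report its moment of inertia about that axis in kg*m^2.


I = m*r^2 = 18.39*1.14^2 = 23.8996

23.8996 kg*m^2


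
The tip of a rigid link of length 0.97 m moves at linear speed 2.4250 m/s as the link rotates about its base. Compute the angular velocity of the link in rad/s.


omega = v / L = 2.4250 / 0.97 = 2.5000

2.5000 rad/s


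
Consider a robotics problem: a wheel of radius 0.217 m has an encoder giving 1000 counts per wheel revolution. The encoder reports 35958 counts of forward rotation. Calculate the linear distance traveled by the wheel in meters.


revs = 35958/1000 = 35.958000
d = revs * 2*pi*r = 35.958000 * 2*pi*0.217 = 49.0270

49.0270 m


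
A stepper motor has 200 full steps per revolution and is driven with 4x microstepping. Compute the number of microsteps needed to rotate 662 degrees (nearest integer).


step_size = 360/(200*4) = 360/800 = 0.450000 deg
n = 662/(360/800) = 662*800/360 = 1471.1111 -> 1471

1471 steps


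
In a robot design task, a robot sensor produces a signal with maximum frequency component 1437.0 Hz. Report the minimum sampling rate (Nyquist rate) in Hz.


f_s,min = 2*f_max = 2*1437.0 = 2874.0000

2874.0000 Hz


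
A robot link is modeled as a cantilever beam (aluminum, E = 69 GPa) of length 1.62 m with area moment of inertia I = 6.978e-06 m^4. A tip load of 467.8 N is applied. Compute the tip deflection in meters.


delta = F*L^3/(3*E*I) = 467.8*1.62^3/(3*6.900e+10*6.978e-06)
      = 1988.8647984/1444446 = 0.0014

0.0014 m


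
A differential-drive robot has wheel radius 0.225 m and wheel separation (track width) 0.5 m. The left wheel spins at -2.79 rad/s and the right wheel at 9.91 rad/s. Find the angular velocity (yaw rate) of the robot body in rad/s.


omega = r*(wR - wL)/L = 0.225*(9.91 - (-2.79))/0.5 = 5.7150

5.7150 rad/s


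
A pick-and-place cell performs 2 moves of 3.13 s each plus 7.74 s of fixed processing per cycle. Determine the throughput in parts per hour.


T_cycle = 2*3.13 + 7.74 = 14.0000 s
rate = 3600/T = 257.1429

257.1429 parts/hour


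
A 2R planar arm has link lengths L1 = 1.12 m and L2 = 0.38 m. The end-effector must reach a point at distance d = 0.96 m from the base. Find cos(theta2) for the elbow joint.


cos(th2) = (d^2 - L1^2 - L2^2)/(2*L1*L2) = (0.96^2 - 1.12^2 - 0.38^2)/(2*1.12*0.38) = -0.5606

-0.5606


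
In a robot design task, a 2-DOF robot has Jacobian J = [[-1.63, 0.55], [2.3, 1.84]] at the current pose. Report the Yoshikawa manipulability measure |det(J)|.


det(J) = -1.63*1.84 - (0.55)*(2.3) = -4.2642
|det(J)| = 4.2642

4.2642


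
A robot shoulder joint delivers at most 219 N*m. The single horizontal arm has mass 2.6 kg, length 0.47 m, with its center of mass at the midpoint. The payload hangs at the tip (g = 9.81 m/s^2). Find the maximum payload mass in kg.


tau_arm = m_arm*g*(L/2) = 2.6*9.81*0.47/2 = 5.9939 N*m
tau_payload = tau_max - tau_arm = 219 - 5.9939 = 213.0061
m_payload = tau_payload / (g*L) = 213.0061 / (9.81*0.47) = 46.1982

46.1982 kg


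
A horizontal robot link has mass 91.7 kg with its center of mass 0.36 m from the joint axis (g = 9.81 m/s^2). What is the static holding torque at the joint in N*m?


tau = m*g*L = 91.7 * 9.81 * 0.36 = 323.8477

323.8477 N*m


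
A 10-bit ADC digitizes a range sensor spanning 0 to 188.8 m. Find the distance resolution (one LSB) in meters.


res = range / 2^n = 188.8/2^10 = 188.8/1024 = 0.1844

0.1844 m


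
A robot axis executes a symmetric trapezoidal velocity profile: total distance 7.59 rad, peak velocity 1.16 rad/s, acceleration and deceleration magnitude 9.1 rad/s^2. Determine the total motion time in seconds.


t_acc = v/a = 1.16/9.1 = 0.127473 s
d_acc = v^2/(2a) = 0.073934 rad (each ramp)
d_cruise = 7.59 - 2*0.073934 = 7.442132 rad
t_cruise = 7.442132/1.16 = 6.415631 s
t_total = 2*0.127473 + 6.415631 = 6.6706

6.6706 s


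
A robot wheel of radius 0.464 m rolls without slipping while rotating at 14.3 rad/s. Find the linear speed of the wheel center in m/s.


v = omega * r = 14.3 * 0.464 = 6.6352

6.6352 m/s


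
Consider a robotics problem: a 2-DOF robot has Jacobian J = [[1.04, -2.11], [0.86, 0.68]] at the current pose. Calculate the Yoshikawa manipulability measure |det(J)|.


det(J) = 1.04*0.68 - (-2.11)*(0.86) = 2.5218
|det(J)| = 2.5218

2.5218


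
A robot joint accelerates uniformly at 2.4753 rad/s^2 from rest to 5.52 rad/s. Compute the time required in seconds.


t = delta_omega / alpha = 5.52 / 2.4753 = 2.2300

2.2300 s


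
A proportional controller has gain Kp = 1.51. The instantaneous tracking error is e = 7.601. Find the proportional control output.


u_P = Kp * e = 1.51 * 7.601 = 11.4775

11.4775


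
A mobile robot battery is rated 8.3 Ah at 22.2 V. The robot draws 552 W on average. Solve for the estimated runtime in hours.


E = 8.3*22.2 = 184.2600 Wh
t = E/P = 184.2600/552 = 0.3338

0.3338 hours


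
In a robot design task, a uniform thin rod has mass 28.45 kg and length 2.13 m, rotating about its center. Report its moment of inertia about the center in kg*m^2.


I = (1/12)*m*L^2 = (1/12)*28.45*2.13^2 = 10.7562

10.7562 kg*m^2


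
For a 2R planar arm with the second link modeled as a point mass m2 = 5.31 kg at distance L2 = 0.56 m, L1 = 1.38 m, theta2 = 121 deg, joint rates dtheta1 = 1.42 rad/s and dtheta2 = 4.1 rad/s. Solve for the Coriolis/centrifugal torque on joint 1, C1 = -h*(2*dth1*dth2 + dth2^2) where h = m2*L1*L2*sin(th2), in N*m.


h = m2*L1*L2*sin(th2) = 5.31*1.38*0.56*sin(121 deg) = 3.517444
C1 = -h*(2*1.42*4.1 + 4.1^2) = -3.517444*28.4540 = -100.0854

-100.0854 N*m


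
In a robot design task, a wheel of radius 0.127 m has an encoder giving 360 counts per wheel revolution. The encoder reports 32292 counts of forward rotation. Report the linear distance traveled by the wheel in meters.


revs = 32292/360 = 89.700000
d = revs * 2*pi*r = 89.700000 * 2*pi*0.127 = 71.5774

71.5774 m


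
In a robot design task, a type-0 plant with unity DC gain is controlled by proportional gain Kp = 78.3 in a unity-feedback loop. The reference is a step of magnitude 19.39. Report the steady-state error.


e_ss = R/(1 + Kp) = 19.39/(1 + 78.3) = 19.39/79.3000 = 0.2445

0.2445


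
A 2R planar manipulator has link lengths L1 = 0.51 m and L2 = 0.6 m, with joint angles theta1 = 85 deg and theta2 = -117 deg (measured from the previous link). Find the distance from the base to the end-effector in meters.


x = L1*cos(th1) + L2*cos(th1+th2) = 0.553278
y = L1*sin(th1) + L2*sin(th1+th2) = 0.190108
d = sqrt(x^2 + y^2) = sqrt(0.306117 + 0.036141) = 0.5850

0.5850 m


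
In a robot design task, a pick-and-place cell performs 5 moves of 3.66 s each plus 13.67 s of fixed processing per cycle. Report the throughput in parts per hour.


T_cycle = 5*3.66 + 13.67 = 31.9700 s
rate = 3600/T = 112.6056

112.6056 parts/hour


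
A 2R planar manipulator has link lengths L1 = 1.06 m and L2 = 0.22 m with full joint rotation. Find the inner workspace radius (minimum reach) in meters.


r_min = |L1 - L2| = |1.06 - 0.22| = 0.8400

0.8400 m


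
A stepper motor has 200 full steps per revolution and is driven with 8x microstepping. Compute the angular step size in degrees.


step = 360/(200*8) = 360/1600 = 0.2250

0.2250 degrees


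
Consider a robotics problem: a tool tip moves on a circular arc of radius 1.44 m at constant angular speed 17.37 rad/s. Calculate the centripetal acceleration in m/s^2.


a_c = omega^2 * r = 17.37^2 * 1.44 = 434.4723

434.4723 m/s^2


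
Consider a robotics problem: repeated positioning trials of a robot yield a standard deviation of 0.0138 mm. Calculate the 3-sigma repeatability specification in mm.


repeatability = 3*sigma = 3*0.0138 = 0.0414

0.0414 mm


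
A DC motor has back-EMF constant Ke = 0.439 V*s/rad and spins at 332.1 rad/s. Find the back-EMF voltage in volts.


V_emf = Ke * omega = 0.439*332.1 = 145.7919

145.7919 V


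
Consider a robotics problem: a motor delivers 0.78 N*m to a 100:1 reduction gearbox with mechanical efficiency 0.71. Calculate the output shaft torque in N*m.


tau_out = tau_in * N * eta = 0.78 * 100 * 0.71 = 55.3800

55.3800 N*m


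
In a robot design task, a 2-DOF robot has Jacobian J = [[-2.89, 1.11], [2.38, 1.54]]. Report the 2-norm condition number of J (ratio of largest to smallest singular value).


JJ^T eigenvalues: trace(JJ^T) = 17.6202, det(JJ^T) = det(J)^2 = 50.30213776
s_max^2 = (17.6202 + sqrt(109.26289700))/2 = 14.03654470
s_min^2 = (17.6202 - sqrt(109.26289700))/2 = 3.58365530
kappa = s_max/s_min = sqrt(14.03654470/3.58365530) = 1.9791

1.9791


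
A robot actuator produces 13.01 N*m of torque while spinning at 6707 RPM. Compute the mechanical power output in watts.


omega = 6707 * 2*pi/60 = 702.355398 rad/s
P = tau * omega = 13.01 * 702.355398 = 9137.6437

9137.6437 W


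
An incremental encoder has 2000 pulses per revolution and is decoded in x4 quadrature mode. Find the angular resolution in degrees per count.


resolution = 360 / (PPR * 4) = 360 / 8000 = 0.0450

0.0450 degrees


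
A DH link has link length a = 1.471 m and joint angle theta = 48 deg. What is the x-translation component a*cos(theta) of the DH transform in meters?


a*cos(theta) = 1.471*cos(48 deg) = 0.9843

0.9843 m


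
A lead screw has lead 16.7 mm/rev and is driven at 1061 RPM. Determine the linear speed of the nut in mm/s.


v = lead * (RPM/60) = 16.7*1061/60 = 295.3117

295.3117 mm/s


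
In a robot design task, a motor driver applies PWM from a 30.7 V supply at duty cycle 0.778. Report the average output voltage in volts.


V_avg = V_supply * D = 30.7*0.778 = 23.8846

23.8846 V


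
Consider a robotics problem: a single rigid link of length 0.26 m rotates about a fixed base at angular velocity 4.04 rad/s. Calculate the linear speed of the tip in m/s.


v = L*omega = 0.26 * 4.04 = 1.0504

1.0504 m/s


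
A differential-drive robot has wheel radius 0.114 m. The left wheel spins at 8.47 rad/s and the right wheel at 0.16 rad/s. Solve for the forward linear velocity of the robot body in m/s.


v = r*(wR + wL)/2 = 0.114*(0.16 + 8.47)/2 = 0.4919

0.4919 m/s


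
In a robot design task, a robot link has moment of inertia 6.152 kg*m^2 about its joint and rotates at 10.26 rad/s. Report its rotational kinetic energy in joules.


KE = (1/2)*I*omega^2 = 0.5*6.152*10.26^2 = 323.8031

323.8031 J


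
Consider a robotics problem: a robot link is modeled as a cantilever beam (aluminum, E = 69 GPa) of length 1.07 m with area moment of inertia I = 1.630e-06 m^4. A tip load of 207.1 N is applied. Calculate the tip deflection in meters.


delta = F*L^3/(3*E*I) = 207.1*1.07^3/(3*6.900e+10*1.630e-06)
      = 253.7064053/337410 = 7.5192e-04

7.5192e-04 m


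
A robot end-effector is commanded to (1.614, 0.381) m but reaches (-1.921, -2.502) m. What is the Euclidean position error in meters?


dx = -1.921 - (1.614) = -3.5350, dy = -2.502 - (0.381) = -2.8830
err = sqrt(12.496225 + 8.311689) = 4.5616

4.5616 m


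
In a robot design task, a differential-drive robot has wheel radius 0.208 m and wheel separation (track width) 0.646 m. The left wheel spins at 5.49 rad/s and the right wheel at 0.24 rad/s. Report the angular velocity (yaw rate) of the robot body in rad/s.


omega = r*(wR - wL)/L = 0.208*(0.24 - (5.49))/0.646 = -1.6904

-1.6904 rad/s


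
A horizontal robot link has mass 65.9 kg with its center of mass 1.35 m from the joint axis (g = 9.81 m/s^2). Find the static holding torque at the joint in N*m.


tau = m*g*L = 65.9 * 9.81 * 1.35 = 872.7467

872.7467 N*m


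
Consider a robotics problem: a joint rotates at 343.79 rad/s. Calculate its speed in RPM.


RPM = 343.79 * 60/(2*pi) = 3282.9527

3282.9527 RPM


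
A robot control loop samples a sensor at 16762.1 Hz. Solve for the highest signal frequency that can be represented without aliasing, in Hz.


f_max = f_s/2 = 16762.1/2 = 8381.0500

8381.0500 Hz
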